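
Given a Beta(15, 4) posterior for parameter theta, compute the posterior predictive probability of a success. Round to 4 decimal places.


For a Beta-Bernoulli model, the predictive probability is the mean:
P(success) = 15/(15+4) = 15/19 = 0.7895

0.7895


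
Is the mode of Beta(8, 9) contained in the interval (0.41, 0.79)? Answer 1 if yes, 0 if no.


Mode = (a-1)/(a+b-2) = 7/15 = 0.4667
Interval: (0.41, 0.79)
Contains mode? 1

1


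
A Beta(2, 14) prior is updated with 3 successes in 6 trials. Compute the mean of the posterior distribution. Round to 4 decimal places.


After update: Beta(5, 17)
Mean = 5 / (5 + 17) = 5 / 22
= 0.2273

0.2273


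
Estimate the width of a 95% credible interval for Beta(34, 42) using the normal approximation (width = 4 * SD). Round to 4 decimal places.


For Beta(a,b): Var = ab/((a+b)^2(a+b+1))
Var = 0.0032, SD = 0.0567
Approximate 95% CI width = 4 * 0.0567 = 0.2267

0.2267


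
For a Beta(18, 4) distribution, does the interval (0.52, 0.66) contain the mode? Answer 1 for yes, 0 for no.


Mode of Beta(a,b) = (a-1)/(a+b-2)
= (18-1)/(18+4-2) = 0.85
Check: 0.52 <= 0.85 <= 0.66?
Result: 0

0


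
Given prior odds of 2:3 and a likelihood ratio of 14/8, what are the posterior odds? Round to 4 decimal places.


Posterior odds = prior odds * LR
Prior odds = 2/3 = 0.6667
LR = 14/8 = 1.75
Posterior odds = 0.6667 * 1.75 = 1.1667

1.1667


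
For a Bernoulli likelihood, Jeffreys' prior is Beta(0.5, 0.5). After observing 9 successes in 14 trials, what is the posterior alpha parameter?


Jeffreys' prior for Bernoulli is Beta(0.5, 0.5).
Posterior is Beta(0.5 + k, 0.5 + n - k).
Posterior alpha = 0.5 + k = 0.5 + 9 = 9.5

9.5


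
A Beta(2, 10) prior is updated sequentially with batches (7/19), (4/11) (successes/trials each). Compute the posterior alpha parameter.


Sequential conjugate updating is equivalent to a single batch update.
Total successes across all batches = 11
alpha_posterior = alpha_prior + total_successes = 2 + 11
= 13

13


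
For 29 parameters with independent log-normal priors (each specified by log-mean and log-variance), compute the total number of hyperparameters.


A log-normal prior has 2 hyperparameters per parameter.
Total = 29 * 2 = 58

58


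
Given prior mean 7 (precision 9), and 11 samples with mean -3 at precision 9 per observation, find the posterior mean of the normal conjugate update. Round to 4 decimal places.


The posterior mean is a precision-weighted average of prior and data.
Post. prec. = 9 + 99 = 108
Post. mean = (63 + -297)/108 = -234/108 = -2.1667

-2.1667


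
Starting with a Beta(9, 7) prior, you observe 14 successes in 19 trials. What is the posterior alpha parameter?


For a Beta-Binomial conjugate model:
Posterior alpha = prior alpha + number of successes
= 9 + 14 = 23

23


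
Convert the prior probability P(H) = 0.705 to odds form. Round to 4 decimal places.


P(not H) = 1 - 0.705 = 0.295
Odds = 0.705 / 0.295 = 2.3898

2.3898


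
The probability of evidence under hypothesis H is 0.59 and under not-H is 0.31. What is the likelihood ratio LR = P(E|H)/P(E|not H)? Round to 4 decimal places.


LR = 0.59 / 0.31
= 1.9032

1.9032


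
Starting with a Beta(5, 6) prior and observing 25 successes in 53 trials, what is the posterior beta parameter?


Posterior beta = prior beta + failures
Failures = 53 - 25 = 28
beta_post = 6 + 28 = 34

34


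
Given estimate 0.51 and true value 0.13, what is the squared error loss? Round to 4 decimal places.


Squared error = (estimate - true)^2
Difference = 0.38
Loss = 0.38^2 = 0.1444

0.1444


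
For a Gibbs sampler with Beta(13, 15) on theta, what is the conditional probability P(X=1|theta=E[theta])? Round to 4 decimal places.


E[theta] = 13/(13+15) = 0.4643
P(X=1|theta) = theta = 0.4643

0.4643


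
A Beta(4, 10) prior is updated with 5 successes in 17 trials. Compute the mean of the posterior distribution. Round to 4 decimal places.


After update: Beta(9, 22)
Mean = 9 / (9 + 22) = 9 / 31
= 0.2903

0.2903


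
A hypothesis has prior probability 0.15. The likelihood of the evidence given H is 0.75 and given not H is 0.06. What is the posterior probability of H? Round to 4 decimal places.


Using Bayes' theorem:
P(E) = 0.15 * 0.75 + 0.85 * 0.06
P(E) = 0.1635
P(H|E) = (0.15 * 0.75) / 0.1635 = 0.6881

0.6881


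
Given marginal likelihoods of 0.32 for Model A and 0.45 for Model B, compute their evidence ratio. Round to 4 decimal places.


Ratio = ML(A) / ML(B) = 0.32/0.45
= 0.7111

0.7111


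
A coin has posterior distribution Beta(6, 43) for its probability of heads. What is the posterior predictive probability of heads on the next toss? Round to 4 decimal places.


Posterior predictive = E[theta] = alpha/(alpha+beta)
= 6/49
= 0.1224

0.1224


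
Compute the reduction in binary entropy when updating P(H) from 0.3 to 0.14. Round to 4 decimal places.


H_before = -p*log2(p) - (1-p)*log2(1-p) for p=0.3: 0.8813
H_after for p=0.14: 0.5842
Reduction = 0.8813 - 0.5842 = 0.2971

0.2971


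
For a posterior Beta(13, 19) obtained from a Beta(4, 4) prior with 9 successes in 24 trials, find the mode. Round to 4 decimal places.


Mode = (alpha - 1) / (alpha + beta - 2)
= 12 / 30
= 0.4

0.4


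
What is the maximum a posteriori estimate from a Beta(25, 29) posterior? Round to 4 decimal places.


The MAP estimate equals the mode of the distribution.
Mode of Beta(a,b) = (a-1)/(a+b-2)
= 24/52
= 0.4615

0.4615


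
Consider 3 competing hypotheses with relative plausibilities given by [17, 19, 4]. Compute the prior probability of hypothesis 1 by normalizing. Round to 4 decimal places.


Sum of weights = 17 + 19 + 4 = 40
Normalized prior for H1 = 17 / 40
= 0.425

0.425


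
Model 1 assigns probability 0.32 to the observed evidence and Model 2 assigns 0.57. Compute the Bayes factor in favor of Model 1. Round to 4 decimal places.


BF = P(data|M1) / P(data|M2)
= 0.32 / 0.57 = 0.5614

0.5614


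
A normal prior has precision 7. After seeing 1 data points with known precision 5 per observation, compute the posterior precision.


In the conjugate normal model, precisions add:
tau_posterior = tau_prior + n * tau_data
= 7 + 1*5 = 12

12


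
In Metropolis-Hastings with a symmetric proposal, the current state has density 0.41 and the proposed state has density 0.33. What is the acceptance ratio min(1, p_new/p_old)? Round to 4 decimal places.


Ratio = p_new / p_old = 0.33 / 0.41 = 0.8049
Acceptance = min(1, 0.8049) = 0.8049

0.8049


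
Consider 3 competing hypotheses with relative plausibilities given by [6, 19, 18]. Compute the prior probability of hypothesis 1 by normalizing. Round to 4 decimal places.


Sum of weights = 6 + 19 + 18 = 43
Normalized prior for H1 = 6 / 43
= 0.1395

0.1395


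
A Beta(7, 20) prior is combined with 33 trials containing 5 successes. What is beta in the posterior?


In conjugate updating:
beta_posterior = beta_prior + (n - k)
= 20 + (33 - 5)
= 20 + 28 = 48

48


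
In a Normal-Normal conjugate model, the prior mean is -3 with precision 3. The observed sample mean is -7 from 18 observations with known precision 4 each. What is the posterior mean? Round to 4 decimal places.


Posterior precision = tau0 + n*tau = 3 + 18*4 = 75
Posterior mean = (tau0*mu0 + n*tau*xbar) / posterior_precision
= (3*-3 + 18*4*-7) / 75
= -513 / 75 = -6.84

-6.84


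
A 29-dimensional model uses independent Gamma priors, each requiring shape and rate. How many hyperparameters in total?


Per parameter: 2 (shape and rate).
Total = 29 * 2 = 58

58


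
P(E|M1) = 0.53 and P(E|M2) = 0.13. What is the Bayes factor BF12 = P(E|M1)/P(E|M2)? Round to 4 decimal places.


Bayes factor BF12 = P(E|M1) / P(E|M2)
= 0.53 / 0.13
= 4.0769

4.0769


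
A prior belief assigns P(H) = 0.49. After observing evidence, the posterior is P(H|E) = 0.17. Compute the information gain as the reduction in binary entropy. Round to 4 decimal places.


H(prior) = -0.49*log2(0.49) - 0.51*log2(0.51)
= 0.9997
H(post) = -0.17*log2(0.17) - 0.83*log2(0.83)
= 0.6577
IG = 0.9997 - 0.6577 = 0.342

0.342


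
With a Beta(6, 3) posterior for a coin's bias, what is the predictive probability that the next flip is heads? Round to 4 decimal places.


The predictive probability equals the posterior mean.
P(next = heads) = alpha / (alpha + beta)
= 6 / 9 = 0.6667

0.6667


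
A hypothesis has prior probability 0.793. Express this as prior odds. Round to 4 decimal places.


Odds = P(H) / P(not H) = 0.793 / 0.207
= 3.8309

3.8309


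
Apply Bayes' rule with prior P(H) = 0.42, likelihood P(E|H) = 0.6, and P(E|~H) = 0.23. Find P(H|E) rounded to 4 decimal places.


Step 1: Compute marginal P(E) = P(E|H)P(H) + P(E|~H)P(~H)
= 0.6*0.42 + 0.23*0.58 = 0.3854
Step 2: P(H|E) = P(E|H)P(H)/P(E) = 0.252/0.3854
= 0.6539

0.6539


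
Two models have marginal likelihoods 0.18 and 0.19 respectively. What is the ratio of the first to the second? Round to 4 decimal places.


Evidence ratio = 0.18 / 0.19
= 0.9474

0.9474


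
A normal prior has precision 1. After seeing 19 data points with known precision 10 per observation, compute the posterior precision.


In the conjugate normal model, precisions add:
tau_posterior = tau_prior + n * tau_data
= 1 + 19*10 = 191

191


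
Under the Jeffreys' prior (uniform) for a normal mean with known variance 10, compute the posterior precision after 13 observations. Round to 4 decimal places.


Prior precision = 0 (flat prior).
Post. prec. = 0 + n/var = 13/10 = 1.3

1.3


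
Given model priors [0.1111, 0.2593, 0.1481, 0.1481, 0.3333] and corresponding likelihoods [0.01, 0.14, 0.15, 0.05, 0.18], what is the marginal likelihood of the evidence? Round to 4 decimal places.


P(E) = sum_i P(M_i) P(E|M_i)
= 0.0011 + 0.0363 + 0.0222 + 0.0074 + 0.06
= 0.127

0.127


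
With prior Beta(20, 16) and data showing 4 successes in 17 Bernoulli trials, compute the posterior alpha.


Conjugate update: alpha_posterior = alpha_prior + k
= 20 + 4 = 24

24


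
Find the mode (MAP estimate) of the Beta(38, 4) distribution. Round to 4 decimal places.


For Beta(a,b) with a,b > 1:
Mode = (a-1)/(a+b-2) = (38-1)/(42-2)
= 37/40 = 0.925

0.925


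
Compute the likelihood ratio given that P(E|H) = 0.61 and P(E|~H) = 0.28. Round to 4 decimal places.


LR = P(E|H) / P(E|~H)
= 0.61 / 0.28 = 2.1786

2.1786


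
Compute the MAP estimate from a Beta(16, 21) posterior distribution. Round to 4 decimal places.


MAP = mode of Beta distribution
= (alpha - 1)/(alpha + beta - 2)
= (16-1)/(16+21-2)
= 15/35 = 0.4286

0.4286


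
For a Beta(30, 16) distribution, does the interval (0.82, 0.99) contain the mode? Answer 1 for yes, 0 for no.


Mode of Beta(a,b) = (a-1)/(a+b-2)
= (30-1)/(30+16-2) = 0.6591
Check: 0.82 <= 0.6591 <= 0.99?
Result: 0

0


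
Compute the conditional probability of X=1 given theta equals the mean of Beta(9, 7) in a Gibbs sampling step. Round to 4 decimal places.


Mean of Beta(9, 7) = 0.5625
P(X=1 | theta=0.5625) = 0.5625

0.5625


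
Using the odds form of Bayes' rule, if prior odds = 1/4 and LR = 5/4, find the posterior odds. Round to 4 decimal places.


Bayes' rule in odds form: posterior odds = prior odds * LR
= (1 * 5) / (4 * 4)
= 5/16 = 0.3125

0.3125


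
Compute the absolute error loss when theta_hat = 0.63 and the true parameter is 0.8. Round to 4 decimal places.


L = |theta_hat - theta_true|
= |0.63 - 0.8| = 0.17

0.17


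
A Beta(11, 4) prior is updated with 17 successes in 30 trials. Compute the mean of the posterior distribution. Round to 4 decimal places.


After update: Beta(28, 17)
Mean = 28 / (28 + 17) = 28 / 45
= 0.6222

0.6222


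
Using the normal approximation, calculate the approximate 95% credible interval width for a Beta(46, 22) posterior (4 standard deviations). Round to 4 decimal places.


Var(Beta) = 46*22/(68^2 * 69) = 0.0032
SD = 0.0563
Width ~ 4*SD = 0.2253

0.2253


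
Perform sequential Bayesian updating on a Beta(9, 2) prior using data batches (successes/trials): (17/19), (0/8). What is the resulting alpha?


Accumulate successes: 17
Posterior alpha = prior alpha + sum of successes
= 9 + 17 = 26

26


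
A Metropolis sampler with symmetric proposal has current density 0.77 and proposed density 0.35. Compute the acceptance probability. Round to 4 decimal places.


For symmetric proposals, acceptance = min(1, pi(x*)/pi(x))
= min(1, 0.35/0.77)
= min(1, 0.4545) = 0.4545

0.4545


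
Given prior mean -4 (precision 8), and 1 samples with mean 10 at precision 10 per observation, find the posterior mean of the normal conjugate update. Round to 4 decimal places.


The posterior mean is a precision-weighted average of prior and data.
Post. prec. = 8 + 10 = 18
Post. mean = (-32 + 100)/18 = 68/18 = 3.7778

3.7778


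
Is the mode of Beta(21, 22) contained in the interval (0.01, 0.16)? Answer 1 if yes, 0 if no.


Mode = (a-1)/(a+b-2) = 20/41 = 0.4878
Interval: (0.01, 0.16)
Contains mode? 0

0


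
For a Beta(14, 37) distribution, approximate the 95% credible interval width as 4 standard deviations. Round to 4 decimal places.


Variance of Beta(a,b) = ab / ((a+b)^2 * (a+b+1))
= 14*37 / ((51)^2 * 52)
= 0.0038
SD = sqrt(0.0038) = 0.0619
Width = 4 * SD = 0.2475

0.2475


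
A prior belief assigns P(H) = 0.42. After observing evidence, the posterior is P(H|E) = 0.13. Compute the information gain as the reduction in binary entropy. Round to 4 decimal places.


H(prior) = -0.42*log2(0.42) - 0.58*log2(0.58)
= 0.9815
H(post) = -0.13*log2(0.13) - 0.87*log2(0.87)
= 0.5574
IG = 0.9815 - 0.5574 = 0.424

0.424


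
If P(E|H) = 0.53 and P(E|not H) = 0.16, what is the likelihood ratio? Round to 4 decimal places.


Likelihood ratio = P(E|H) / P(E|not H)
= 0.53 / 0.16
= 3.3125

3.3125


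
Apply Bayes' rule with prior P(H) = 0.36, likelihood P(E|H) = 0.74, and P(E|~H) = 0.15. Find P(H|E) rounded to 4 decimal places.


Step 1: Compute marginal P(E) = P(E|H)P(H) + P(E|~H)P(~H)
= 0.74*0.36 + 0.15*0.64 = 0.3624
Step 2: P(H|E) = P(E|H)P(H)/P(E) = 0.2664/0.3624
= 0.7351

0.7351


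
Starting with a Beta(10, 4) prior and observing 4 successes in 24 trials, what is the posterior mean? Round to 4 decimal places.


Posterior parameters: alpha = 10 + 4 = 14
beta = 4 + 20 = 24
Posterior mean = alpha / (alpha + beta) = 14 / 38
= 0.3684

0.3684


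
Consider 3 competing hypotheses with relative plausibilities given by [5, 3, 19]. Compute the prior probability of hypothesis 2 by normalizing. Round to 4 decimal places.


Sum of weights = 5 + 3 + 19 = 27
Normalized prior for H2 = 3 / 27
= 0.1111

0.1111


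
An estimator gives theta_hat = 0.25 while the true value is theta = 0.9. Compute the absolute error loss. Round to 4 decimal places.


The absolute error loss is |theta_hat - theta|
= |0.25 - 0.9|
= 0.65

0.65


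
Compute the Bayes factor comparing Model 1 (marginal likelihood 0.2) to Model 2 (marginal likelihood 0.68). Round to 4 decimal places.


BF12 = marginal likelihood of M1 / marginal likelihood of M2
= 0.2/0.68
= 0.2941

0.2941


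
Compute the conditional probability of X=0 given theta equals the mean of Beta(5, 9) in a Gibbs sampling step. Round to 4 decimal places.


Mean of Beta(5, 9) = 0.3571
P(X=0 | theta=0.3571) = 0.6429

0.6429


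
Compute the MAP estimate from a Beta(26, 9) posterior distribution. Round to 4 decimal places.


MAP = mode of Beta distribution
= (alpha - 1)/(alpha + beta - 2)
= (26-1)/(26+9-2)
= 25/33 = 0.7576

0.7576


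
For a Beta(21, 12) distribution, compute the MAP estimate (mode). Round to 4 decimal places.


MAP = mode = (a-1)/(a+b-2)
= (21-1)/(21+12-2)
= 20/31 = 0.6452

0.6452


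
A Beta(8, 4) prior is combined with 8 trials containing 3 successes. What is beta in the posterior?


In conjugate updating:
beta_posterior = beta_prior + (n - k)
= 4 + (8 - 3)
= 4 + 5 = 9

9


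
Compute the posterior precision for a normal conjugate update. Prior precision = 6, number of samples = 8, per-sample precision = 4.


tau_post = tau_0 + n * tau
= 6 + 8 * 4 = 38

38


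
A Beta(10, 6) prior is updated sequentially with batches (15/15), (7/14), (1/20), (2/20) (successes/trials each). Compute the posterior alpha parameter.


Sequential conjugate updating is equivalent to a single batch update.
Total successes across all batches = 25
alpha_posterior = alpha_prior + total_successes = 10 + 25
= 35

35


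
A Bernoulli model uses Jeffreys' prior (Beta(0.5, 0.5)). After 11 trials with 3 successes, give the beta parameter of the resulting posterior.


Posterior = Beta(prior_alpha + successes, prior_beta + failures)
= Beta(0.5 + 3, 0.5 + 8)
Posterior beta = 0.5 + (n - k) = 0.5 + 8 = 8.5

8.5


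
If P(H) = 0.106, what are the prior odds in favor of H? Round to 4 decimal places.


Prior odds = P(H) / (1 - P(H))
= 0.106 / 0.894
= 0.1186

0.1186


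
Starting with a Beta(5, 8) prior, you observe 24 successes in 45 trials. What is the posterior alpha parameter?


For a Beta-Binomial conjugate model:
Posterior alpha = prior alpha + number of successes
= 5 + 24 = 29

29


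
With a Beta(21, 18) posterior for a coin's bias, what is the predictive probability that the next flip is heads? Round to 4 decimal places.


The predictive probability equals the posterior mean.
P(next = heads) = alpha / (alpha + beta)
= 21 / 39 = 0.5385

0.5385


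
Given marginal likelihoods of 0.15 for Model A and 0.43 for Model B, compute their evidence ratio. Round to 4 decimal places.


Ratio = ML(A) / ML(B) = 0.15/0.43
= 0.3488

0.3488


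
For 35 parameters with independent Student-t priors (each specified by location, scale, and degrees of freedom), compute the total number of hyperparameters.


A Student-t prior has 3 hyperparameters per parameter.
Total = 35 * 3 = 105

105


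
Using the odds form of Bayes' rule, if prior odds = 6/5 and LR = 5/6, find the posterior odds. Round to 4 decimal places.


Bayes' rule in odds form: posterior odds = prior odds * LR
= (6 * 5) / (5 * 6)
= 30/30 = 1.0

1.0


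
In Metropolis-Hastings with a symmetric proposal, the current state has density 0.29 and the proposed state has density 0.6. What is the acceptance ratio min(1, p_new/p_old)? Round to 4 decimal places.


Ratio = p_new / p_old = 0.6 / 0.29 = 2.069
Acceptance = min(1, 2.069) = 1.0

1.0


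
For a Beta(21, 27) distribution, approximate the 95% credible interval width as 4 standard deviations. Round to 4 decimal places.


Variance of Beta(a,b) = ab / ((a+b)^2 * (a+b+1))
= 21*27 / ((48)^2 * 49)
= 0.005
SD = sqrt(0.005) = 0.0709
Width = 4 * SD = 0.2835

0.2835


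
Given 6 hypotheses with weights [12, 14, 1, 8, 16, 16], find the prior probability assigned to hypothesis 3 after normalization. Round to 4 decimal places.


To normalize, divide each weight by the sum of all weights.
Sum = 67
Prior(H3) = 1/67 = 0.0149

0.0149


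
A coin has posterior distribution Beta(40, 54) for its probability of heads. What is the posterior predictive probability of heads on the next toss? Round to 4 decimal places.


Posterior predictive = E[theta] = alpha/(alpha+beta)
= 40/94
= 0.4255

0.4255


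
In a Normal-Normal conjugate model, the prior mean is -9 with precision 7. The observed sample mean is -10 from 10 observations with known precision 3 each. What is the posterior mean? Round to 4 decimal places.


Posterior precision = tau0 + n*tau = 7 + 10*3 = 37
Posterior mean = (tau0*mu0 + n*tau*xbar) / posterior_precision
= (7*-9 + 10*3*-10) / 37
= -363 / 37 = -9.8108

-9.8108


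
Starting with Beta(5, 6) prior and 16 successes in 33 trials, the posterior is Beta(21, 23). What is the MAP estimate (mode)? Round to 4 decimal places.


The mode of Beta(a, b) when a > 1 and b > 1 is (a-1)/(a+b-2)
= (21 - 1) / (21 + 23 - 2)
= 20 / 42
= 0.4762

0.4762


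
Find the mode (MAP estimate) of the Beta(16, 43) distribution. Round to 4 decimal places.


For Beta(a,b) with a,b > 1:
Mode = (a-1)/(a+b-2) = (16-1)/(59-2)
= 15/57 = 0.2632

0.2632


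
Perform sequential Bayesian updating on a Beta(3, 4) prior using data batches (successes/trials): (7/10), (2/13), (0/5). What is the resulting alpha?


Accumulate successes: 9
Posterior alpha = prior alpha + sum of successes
= 3 + 9 = 12

12


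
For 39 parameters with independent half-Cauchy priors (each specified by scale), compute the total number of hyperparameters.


A half-Cauchy prior has 1 hyperparameter per parameter.
Total = 39 * 1 = 39

39


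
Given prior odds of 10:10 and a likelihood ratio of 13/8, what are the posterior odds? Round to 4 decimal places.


Posterior odds = prior odds * LR
Prior odds = 10/10 = 1.0
LR = 13/8 = 1.625
Posterior odds = 1.0 * 1.625 = 1.625

1.625


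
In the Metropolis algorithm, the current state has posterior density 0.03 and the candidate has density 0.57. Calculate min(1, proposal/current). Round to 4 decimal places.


Ratio = 0.57/0.03 = 19.0
Acceptance probability = min(1, 19.0)
= 1.0

1.0


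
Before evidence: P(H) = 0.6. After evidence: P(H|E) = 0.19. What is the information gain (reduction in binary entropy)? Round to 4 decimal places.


Prior entropy = 0.971
Posterior entropy = 0.7015
Information gain = 0.971 - 0.7015 = 0.2695

0.2695


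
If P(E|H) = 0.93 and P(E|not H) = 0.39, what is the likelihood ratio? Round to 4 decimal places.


Likelihood ratio = P(E|H) / P(E|not H)
= 0.93 / 0.39
= 2.3846

2.3846


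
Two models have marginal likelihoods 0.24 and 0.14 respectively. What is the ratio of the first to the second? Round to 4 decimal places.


Evidence ratio = 0.24 / 0.14
= 1.7143

1.7143


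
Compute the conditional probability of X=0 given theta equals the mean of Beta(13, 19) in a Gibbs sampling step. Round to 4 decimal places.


Mean of Beta(13, 19) = 0.4062
P(X=0 | theta=0.4062) = 0.5938

0.5938


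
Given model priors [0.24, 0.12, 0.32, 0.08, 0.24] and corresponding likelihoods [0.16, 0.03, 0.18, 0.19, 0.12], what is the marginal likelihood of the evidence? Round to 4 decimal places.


P(E) = sum_i P(M_i) P(E|M_i)
= 0.0384 + 0.0036 + 0.0576 + 0.0152 + 0.0288
= 0.1436

0.1436


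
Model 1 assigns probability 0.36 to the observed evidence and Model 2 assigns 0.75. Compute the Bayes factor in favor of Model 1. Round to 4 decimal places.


BF = P(data|M1) / P(data|M2)
= 0.36 / 0.75 = 0.48

0.48


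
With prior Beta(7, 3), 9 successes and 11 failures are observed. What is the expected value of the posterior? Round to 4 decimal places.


Posterior = Beta(16, 14)
E[theta] = alpha/(alpha+beta)
= 16/30 = 0.5333

0.5333


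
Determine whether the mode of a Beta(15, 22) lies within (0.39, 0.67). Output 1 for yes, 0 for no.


First find the mode: (a-1)/(a+b-2) = 0.4
Is 0.4 in (0.39, 0.67)? 1

1


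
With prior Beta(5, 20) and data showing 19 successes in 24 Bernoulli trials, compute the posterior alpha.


Conjugate update: alpha_posterior = alpha_prior + k
= 5 + 19 = 24

24


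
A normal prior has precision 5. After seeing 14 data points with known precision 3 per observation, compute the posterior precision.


In the conjugate normal model, precisions add:
tau_posterior = tau_prior + n * tau_data
= 5 + 14*3 = 47

47


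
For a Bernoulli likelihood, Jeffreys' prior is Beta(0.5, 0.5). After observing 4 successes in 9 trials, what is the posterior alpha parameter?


Jeffreys' prior for Bernoulli is Beta(0.5, 0.5).
Posterior is Beta(0.5 + k, 0.5 + n - k).
Posterior alpha = 0.5 + k = 0.5 + 4 = 4.5

4.5


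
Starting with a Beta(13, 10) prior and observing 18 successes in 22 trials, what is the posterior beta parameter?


Posterior beta = prior beta + failures
Failures = 22 - 18 = 4
beta_post = 10 + 4 = 14

14


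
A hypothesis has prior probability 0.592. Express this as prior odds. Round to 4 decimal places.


Odds = P(H) / P(not H) = 0.592 / 0.408
= 1.451

1.451


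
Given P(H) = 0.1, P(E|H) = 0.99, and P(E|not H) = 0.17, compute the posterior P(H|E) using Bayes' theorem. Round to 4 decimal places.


By Bayes' theorem: P(H|E) = P(E|H)*P(H) / P(E)
P(E) = P(E|H)*P(H) + P(E|not H)*P(not H)
P(E) = 0.99*0.1 + 0.17*0.9 = 0.252
P(H|E) = 0.99*0.1 / 0.252 = 0.3929

0.3929


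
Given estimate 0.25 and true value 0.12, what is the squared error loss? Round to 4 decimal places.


Squared error = (estimate - true)^2
Difference = 0.13
Loss = 0.13^2 = 0.0169

0.0169


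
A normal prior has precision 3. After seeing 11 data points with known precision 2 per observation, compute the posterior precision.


In the conjugate normal model, precisions add:
tau_posterior = tau_prior + n * tau_data
= 3 + 11*2 = 25

25


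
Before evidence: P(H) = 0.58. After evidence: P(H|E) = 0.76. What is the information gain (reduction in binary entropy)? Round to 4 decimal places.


Prior entropy = 0.9815
Posterior entropy = 0.795
Information gain = 0.9815 - 0.795 = 0.1864

0.1864


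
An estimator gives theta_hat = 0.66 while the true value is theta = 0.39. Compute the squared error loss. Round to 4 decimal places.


The squared error loss is (theta_hat - theta)^2
= (0.66 - 0.39)^2
= (0.27)^2 = 0.0729

0.0729


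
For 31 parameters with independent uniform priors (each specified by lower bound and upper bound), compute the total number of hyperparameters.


A uniform prior has 2 hyperparameters per parameter.
Total = 31 * 2 = 62

62


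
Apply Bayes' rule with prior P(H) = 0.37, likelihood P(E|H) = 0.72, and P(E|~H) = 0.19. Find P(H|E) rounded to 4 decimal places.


Step 1: Compute marginal P(E) = P(E|H)P(H) + P(E|~H)P(~H)
= 0.72*0.37 + 0.19*0.63 = 0.3861
Step 2: P(H|E) = P(E|H)P(H)/P(E) = 0.2664/0.3861
= 0.69

0.69


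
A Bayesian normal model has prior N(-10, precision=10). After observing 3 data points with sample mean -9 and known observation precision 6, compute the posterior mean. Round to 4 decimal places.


Posterior mean = (prior_precision * prior_mean + n * data_precision * data_mean) / (prior_precision + n * data_precision)
Numerator = 10*-10 + 3*6*-9 = -262
Denominator = 10 + 3*6 = 28
Posterior mean = -9.3571

-9.3571


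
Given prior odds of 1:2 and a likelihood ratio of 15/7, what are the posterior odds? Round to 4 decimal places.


Posterior odds = prior odds * LR
Prior odds = 1/2 = 0.5
LR = 15/7 = 2.1429
Posterior odds = 0.5 * 2.1429 = 1.0714

1.0714


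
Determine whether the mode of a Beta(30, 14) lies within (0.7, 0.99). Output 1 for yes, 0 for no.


First find the mode: (a-1)/(a+b-2) = 0.6905
Is 0.6905 in (0.7, 0.99)? 0

0


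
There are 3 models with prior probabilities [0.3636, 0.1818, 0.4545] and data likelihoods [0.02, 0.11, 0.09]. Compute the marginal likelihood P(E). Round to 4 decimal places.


P(E) = sum over models of P(M_i) * P(E|M_i)
= 0.3636*0.02 + 0.1818*0.11 + 0.4545*0.09
= 0.0682

0.0682


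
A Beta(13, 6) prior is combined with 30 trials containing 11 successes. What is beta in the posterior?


In conjugate updating:
beta_posterior = beta_prior + (n - k)
= 6 + (30 - 11)
= 6 + 19 = 25

25


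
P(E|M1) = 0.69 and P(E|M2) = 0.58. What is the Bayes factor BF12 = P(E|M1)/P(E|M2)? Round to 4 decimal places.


Bayes factor BF12 = P(E|M1) / P(E|M2)
= 0.69 / 0.58
= 1.1897

1.1897


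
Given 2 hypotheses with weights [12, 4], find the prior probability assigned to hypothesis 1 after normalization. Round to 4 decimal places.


To normalize, divide each weight by the sum of all weights.
Sum = 16
Prior(H1) = 12/16 = 0.75

0.75


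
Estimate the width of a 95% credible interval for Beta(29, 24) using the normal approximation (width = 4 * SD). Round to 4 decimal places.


For Beta(a,b): Var = ab/((a+b)^2(a+b+1))
Var = 0.0046, SD = 0.0677
Approximate 95% CI width = 4 * 0.0677 = 0.271

0.271


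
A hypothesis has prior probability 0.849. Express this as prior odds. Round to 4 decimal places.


Odds = P(H) / P(not H) = 0.849 / 0.151
= 5.6225

5.6225


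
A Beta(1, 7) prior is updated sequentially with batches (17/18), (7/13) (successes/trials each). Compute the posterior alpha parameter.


Sequential conjugate updating is equivalent to a single batch update.
Total successes across all batches = 24
alpha_posterior = alpha_prior + total_successes = 1 + 24
= 25

25


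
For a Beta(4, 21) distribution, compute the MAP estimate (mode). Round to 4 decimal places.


MAP = mode = (a-1)/(a+b-2)
= (4-1)/(4+21-2)
= 3/23 = 0.1304

0.1304


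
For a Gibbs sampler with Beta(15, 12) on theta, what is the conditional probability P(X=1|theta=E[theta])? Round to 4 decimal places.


E[theta] = 15/(15+12) = 0.5556
P(X=1|theta) = theta = 0.5556

0.5556


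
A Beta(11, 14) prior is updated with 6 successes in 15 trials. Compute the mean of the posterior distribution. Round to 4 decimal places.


After update: Beta(17, 23)
Mean = 17 / (17 + 23) = 17 / 40
= 0.425

0.425


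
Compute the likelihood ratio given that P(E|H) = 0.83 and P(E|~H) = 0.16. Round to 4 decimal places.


LR = P(E|H) / P(E|~H)
= 0.83 / 0.16 = 5.1875

5.1875


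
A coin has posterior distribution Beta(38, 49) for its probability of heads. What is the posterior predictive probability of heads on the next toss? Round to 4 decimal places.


Posterior predictive = E[theta] = alpha/(alpha+beta)
= 38/87
= 0.4368

0.4368


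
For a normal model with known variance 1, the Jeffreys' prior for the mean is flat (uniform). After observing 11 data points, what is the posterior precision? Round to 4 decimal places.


Jeffreys' prior for normal mean (known variance) is flat.
Prior precision = 0.
Posterior precision = prior_prec + n/sigma^2 = 0 + 11/1
= 11.0

11.0


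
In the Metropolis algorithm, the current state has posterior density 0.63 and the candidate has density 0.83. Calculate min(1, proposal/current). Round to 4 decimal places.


Ratio = 0.83/0.63 = 1.3175
Acceptance probability = min(1, 1.3175)
= 1.0

1.0


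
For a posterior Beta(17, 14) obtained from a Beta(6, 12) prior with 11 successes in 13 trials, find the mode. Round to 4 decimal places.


Mode = (alpha - 1) / (alpha + beta - 2)
= 16 / 29
= 0.5517

0.5517


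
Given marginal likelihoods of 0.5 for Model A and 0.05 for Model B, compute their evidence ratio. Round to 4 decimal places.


Ratio = ML(A) / ML(B) = 0.5/0.05
= 10.0

10.0


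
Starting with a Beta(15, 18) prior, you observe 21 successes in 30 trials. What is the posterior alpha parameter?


For a Beta-Binomial conjugate model:
Posterior alpha = prior alpha + number of successes
= 15 + 21 = 36

36


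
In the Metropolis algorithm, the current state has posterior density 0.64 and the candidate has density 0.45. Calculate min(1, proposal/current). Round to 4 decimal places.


Ratio = 0.45/0.64 = 0.7031
Acceptance probability = min(1, 0.7031)
= 0.7031

0.7031


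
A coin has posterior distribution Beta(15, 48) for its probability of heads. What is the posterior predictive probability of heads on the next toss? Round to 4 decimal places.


Posterior predictive = E[theta] = alpha/(alpha+beta)
= 15/63
= 0.2381

0.2381


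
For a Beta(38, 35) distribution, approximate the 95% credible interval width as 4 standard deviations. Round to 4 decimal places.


Variance of Beta(a,b) = ab / ((a+b)^2 * (a+b+1))
= 38*35 / ((73)^2 * 74)
= 0.0034
SD = sqrt(0.0034) = 0.0581
Width = 4 * SD = 0.2323

0.2323


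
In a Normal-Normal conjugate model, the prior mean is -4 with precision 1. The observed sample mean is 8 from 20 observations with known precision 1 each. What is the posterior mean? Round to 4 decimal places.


Posterior precision = tau0 + n*tau = 1 + 20*1 = 21
Posterior mean = (tau0*mu0 + n*tau*xbar) / posterior_precision
= (1*-4 + 20*1*8) / 21
= 156 / 21 = 7.4286

7.4286


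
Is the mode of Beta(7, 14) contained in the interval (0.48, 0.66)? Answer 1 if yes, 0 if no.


Mode = (a-1)/(a+b-2) = 6/19 = 0.3158
Interval: (0.48, 0.66)
Contains mode? 0

0


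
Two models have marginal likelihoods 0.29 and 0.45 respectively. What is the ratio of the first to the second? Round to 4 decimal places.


Evidence ratio = 0.29 / 0.45
= 0.6444

0.6444


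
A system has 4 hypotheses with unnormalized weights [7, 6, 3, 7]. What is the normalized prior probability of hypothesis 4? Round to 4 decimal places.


The normalized prior is the weight divided by the total.
Total weight = 23
P(H4) = 7 / 23 = 0.3043

0.3043


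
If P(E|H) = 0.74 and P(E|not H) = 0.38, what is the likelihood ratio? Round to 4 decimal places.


Likelihood ratio = P(E|H) / P(E|not H)
= 0.74 / 0.38
= 1.9474

1.9474


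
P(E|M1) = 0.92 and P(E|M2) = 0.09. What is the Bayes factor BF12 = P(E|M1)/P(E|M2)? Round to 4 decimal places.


Bayes factor BF12 = P(E|M1) / P(E|M2)
= 0.92 / 0.09
= 10.2222

10.2222


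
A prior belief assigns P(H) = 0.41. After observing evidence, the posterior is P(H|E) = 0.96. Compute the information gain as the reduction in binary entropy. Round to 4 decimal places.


H(prior) = -0.41*log2(0.41) - 0.59*log2(0.59)
= 0.9765
H(post) = -0.96*log2(0.96) - 0.04*log2(0.04)
= 0.2423
IG = 0.9765 - 0.2423 = 0.7342

0.7342


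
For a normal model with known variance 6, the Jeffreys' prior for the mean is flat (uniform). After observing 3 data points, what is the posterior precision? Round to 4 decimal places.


Jeffreys' prior for normal mean (known variance) is flat.
Prior precision = 0.
Posterior precision = prior_prec + n/sigma^2 = 0 + 3/6
= 0.5

0.5


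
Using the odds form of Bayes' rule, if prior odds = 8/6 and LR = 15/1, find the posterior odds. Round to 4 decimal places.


Bayes' rule in odds form: posterior odds = prior odds * LR
= (8 * 15) / (6 * 1)
= 120/6 = 20.0

20.0


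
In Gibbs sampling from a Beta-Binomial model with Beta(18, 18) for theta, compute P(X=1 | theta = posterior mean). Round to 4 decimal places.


Posterior mean = alpha/(alpha+beta) = 18/36 = 0.5
P(X=1|theta=mean) = theta = 0.5

0.5


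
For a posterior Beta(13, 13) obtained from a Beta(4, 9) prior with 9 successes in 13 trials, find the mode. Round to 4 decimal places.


Mode = (alpha - 1) / (alpha + beta - 2)
= 12 / 24
= 0.5

0.5


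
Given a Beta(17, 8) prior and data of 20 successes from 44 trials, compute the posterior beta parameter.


Number of failures = 44 - 20 = 24
Posterior beta = 8 + 24 = 32

32


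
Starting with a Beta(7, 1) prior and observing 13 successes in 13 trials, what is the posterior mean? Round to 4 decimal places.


Posterior parameters: alpha = 7 + 13 = 20
beta = 1 + 0 = 1
Posterior mean = alpha / (alpha + beta) = 20 / 21
= 0.9524

0.9524


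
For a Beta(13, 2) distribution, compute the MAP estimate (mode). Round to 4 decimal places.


MAP = mode = (a-1)/(a+b-2)
= (13-1)/(13+2-2)
= 12/13 = 0.9231

0.9231


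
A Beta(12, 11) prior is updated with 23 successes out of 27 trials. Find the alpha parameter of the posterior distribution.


In the Beta-Binomial conjugate update:
alpha_post = alpha_prior + successes
= 12 + 23
= 35

35


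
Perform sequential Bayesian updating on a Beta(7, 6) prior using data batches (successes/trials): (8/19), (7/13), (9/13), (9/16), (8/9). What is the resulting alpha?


Accumulate successes: 41
Posterior alpha = prior alpha + sum of successes
= 7 + 41 = 48

48


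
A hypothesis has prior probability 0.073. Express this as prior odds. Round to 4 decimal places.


Odds = P(H) / P(not H) = 0.073 / 0.927
= 0.0787

0.0787


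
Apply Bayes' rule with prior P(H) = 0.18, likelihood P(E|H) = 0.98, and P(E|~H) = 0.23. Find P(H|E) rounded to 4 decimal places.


Step 1: Compute marginal P(E) = P(E|H)P(H) + P(E|~H)P(~H)
= 0.98*0.18 + 0.23*0.82 = 0.365
Step 2: P(H|E) = P(E|H)P(H)/P(E) = 0.1764/0.365
= 0.4833

0.4833


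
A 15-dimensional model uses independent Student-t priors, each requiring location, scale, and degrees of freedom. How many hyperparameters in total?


Per parameter: 3 (location, scale, and degrees of freedom).
Total = 15 * 3 = 45

45


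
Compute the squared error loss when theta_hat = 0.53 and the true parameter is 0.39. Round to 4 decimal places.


L = (theta_hat - theta_true)^2
= (0.53 - 0.39)^2
= 0.14^2 = 0.0196

0.0196


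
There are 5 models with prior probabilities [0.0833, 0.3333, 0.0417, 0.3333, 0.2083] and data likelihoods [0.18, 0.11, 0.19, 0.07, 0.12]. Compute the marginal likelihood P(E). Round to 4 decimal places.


P(E) = sum over models of P(M_i) * P(E|M_i)
= 0.0833*0.18 + 0.3333*0.11 + 0.0417*0.19 + 0.3333*0.07 + 0.2083*0.12
= 0.1079

0.1079


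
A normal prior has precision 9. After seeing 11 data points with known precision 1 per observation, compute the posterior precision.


In the conjugate normal model, precisions add:
tau_posterior = tau_prior + n * tau_data
= 9 + 11*1 = 20

20


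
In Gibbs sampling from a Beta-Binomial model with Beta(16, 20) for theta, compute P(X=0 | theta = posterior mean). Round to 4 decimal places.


Posterior mean = alpha/(alpha+beta) = 16/36 = 0.4444
P(X=0|theta=mean) = 1 - theta = 0.5556

0.5556


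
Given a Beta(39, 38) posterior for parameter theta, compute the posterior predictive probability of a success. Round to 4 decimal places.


For a Beta-Bernoulli model, the predictive probability is the mean:
P(success) = 39/(39+38) = 39/77 = 0.5065

0.5065


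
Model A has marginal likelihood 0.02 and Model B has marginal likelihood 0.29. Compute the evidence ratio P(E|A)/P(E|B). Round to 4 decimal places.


Evidence ratio = P(E|A) / P(E|B)
= 0.02 / 0.29
= 0.069

0.069


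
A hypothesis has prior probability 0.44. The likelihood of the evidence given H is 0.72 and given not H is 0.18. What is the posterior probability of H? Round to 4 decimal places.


Using Bayes' theorem:
P(E) = 0.44 * 0.72 + 0.56 * 0.18
P(E) = 0.4176
P(H|E) = (0.44 * 0.72) / 0.4176 = 0.7586

0.7586


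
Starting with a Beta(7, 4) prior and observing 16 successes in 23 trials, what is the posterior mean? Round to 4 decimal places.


Posterior parameters: alpha = 7 + 16 = 23
beta = 4 + 7 = 11
Posterior mean = alpha / (alpha + beta) = 23 / 34
= 0.6765

0.6765


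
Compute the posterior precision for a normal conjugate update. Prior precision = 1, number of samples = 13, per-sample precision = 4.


tau_post = tau_0 + n * tau
= 1 + 13 * 4 = 53

53


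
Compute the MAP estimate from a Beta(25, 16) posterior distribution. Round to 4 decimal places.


MAP = mode of Beta distribution
= (alpha - 1)/(alpha + beta - 2)
= (25-1)/(25+16-2)
= 24/39 = 0.6154

0.6154


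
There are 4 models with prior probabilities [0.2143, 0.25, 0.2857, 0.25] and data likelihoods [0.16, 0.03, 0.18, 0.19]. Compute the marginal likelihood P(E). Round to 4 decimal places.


P(E) = sum over models of P(M_i) * P(E|M_i)
= 0.2143*0.16 + 0.25*0.03 + 0.2857*0.18 + 0.25*0.19
= 0.1407

0.1407


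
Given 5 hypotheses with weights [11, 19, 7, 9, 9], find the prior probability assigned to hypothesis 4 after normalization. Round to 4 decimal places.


To normalize, divide each weight by the sum of all weights.
Sum = 55
Prior(H4) = 9/55 = 0.1636

0.1636


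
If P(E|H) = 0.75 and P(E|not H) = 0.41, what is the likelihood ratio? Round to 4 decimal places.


Likelihood ratio = P(E|H) / P(E|not H)
= 0.75 / 0.41
= 1.8293

1.8293


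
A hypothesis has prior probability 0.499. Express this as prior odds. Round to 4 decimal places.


Odds = P(H) / P(not H) = 0.499 / 0.501
= 0.996

0.996


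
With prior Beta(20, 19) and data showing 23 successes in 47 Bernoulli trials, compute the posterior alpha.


Conjugate update: alpha_posterior = alpha_prior + k
= 20 + 23 = 43

43
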